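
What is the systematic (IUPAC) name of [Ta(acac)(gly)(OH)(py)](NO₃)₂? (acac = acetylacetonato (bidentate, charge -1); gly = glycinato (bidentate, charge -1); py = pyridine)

(acetylacetonato)(glycinato)hydroxo(pyridine)tantalum(V) nitrate

The 2 nitrate counter-ions carry a total charge of -2, so each complex ion is 2+.
Ligand charges: 1×hydroxo (-1 each), 1×acetylacetonato (-1 each), 1×glycinato (-1 each), 1×pyridine (neutral); total -3. So Ta + (-3) = 2+, giving Ta = +5.
Ligands are named alphabetically: acetylacetonato before glycinato before hydroxo before pyridine.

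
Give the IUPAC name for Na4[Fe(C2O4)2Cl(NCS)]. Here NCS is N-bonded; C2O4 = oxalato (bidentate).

sodium chloroisothiocyanatodioxalatoferrate(II)

The 4 sodium counter-ions carry a total charge of +4, so each complex ion is 4−.
Ligand charges: 1×isothiocyanato (-1 each), 1×chloro (-1 each), 2×oxalato (-2 each); total -6. So Fe + (-6) = 4−, giving Fe = +2.
Ligands are named alphabetically: chloro before isothiocyanato before oxalato.
The complex ion is anionic, so iron takes the -ate form ferrate(II).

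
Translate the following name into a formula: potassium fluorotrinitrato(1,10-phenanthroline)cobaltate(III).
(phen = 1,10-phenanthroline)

K[CoF(NO3)3(phen)]

Ligands: 3 nitrato (NO3, -1), 1 1,10-phenanthroline (phen, neutral), 1 fluoro (F, -1). Ligand charge sum = -4.
With Co in oxidation state +3, the complex ion is [Co...]^1−.
Charge balance with potassium (+1) requires 1 complex ion per 1 potassium.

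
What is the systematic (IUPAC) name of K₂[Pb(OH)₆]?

The 2 potassium counter-ions carry a total charge of +2, so each complex ion is 2−.
Ligand charges: 6×hydroxo (-1 each); total -6. So Pb + (-6) = 2−, giving Pb = +4.
The complex ion is anionic, so lead takes the -ate form plumbate(IV).

potassium hexahydroxoplumbate(IV)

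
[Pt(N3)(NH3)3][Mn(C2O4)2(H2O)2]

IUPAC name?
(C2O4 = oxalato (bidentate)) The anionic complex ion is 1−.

Both ions are complex: the cation is named first with the plain metal name, the anion second with the -ate form; each ion's ligands are alphabetised independently.
The complex anion is given as 1−; its ligand charges sum to -4, so Mn = +3.
A 1:1 salt means the cation carries the equal and opposite charge, 1+.
Cation: ligand charges sum to -1; for the ion to be 1+, Pt = +2.

triammineazidoplatinum(II) diaquadioxalatomanganate(III)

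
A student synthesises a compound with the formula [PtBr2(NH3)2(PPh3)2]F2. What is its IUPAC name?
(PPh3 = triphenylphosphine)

The 2 fluoride counter-ions carry a total charge of -2, so each complex ion is 2+.
Ligand charges: 2×bromo (-1 each), 2×ammine (neutral), 2×triphenylphosphine (neutral); total -2. So Pt + (-2) = 2+, giving Pt = +4.
Ligands are named alphabetically: ammine before bromo before triphenylphosphine.

diamminedibromobis(triphenylphosphine)platinum(IV) fluoride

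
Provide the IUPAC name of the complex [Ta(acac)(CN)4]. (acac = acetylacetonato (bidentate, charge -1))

(acetylacetonato)tetracyanotantalum(V)

There is no counter-ion, so the complex is neutral overall.
Ligand charges: 1×acetylacetonato (-1 each), 4×cyano (-1 each); total -5. So Ta + (-5) = 0, giving Ta = +5.
Ligands are named alphabetically: acetylacetonato before cyano.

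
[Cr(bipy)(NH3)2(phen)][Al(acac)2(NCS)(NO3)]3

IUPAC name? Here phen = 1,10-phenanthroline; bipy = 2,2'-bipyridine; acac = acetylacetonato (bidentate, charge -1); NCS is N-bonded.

Aluminium is always +3 in its complexes; the anion's ligand charges sum to -4, so the complex anion is 1−.
With 3 anions per cation, the cation must be 3×1 = 3+.
Cation: ligand charges sum to 0; for the ion to be 3+, Cr = +3.

diammine(2,2'-bipyridine)(1,10-phenanthroline)chromium(III) bis(acetylacetonato)isothiocyanatonitratoaluminate(III)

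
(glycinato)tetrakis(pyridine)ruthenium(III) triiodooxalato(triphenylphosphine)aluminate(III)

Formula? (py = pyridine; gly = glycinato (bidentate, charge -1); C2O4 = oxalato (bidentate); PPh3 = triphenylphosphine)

Cation [Ru…]: ligand charges -1, Ru(III) ⇒ ion charge 2+.
Anion [Al…]: ligand charges -5, Al(III) ⇒ ion charge 2−.

[Ru(gly)(py)4][Al(C2O4)I3(PPh3)]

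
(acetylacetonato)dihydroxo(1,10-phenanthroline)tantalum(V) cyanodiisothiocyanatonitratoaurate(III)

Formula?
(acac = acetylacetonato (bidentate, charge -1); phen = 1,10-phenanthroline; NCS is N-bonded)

Cation [Ta…]: ligand charges -3, Ta(V) ⇒ ion charge 2+.
Anion [Au…]: ligand charges -4, Au(III) ⇒ ion charge 1−.
One 2+ cation requires 2 of the 1− anion.

[Ta(acac)(OH)2(phen)][Au(CN)(NCS)2(NO3)]2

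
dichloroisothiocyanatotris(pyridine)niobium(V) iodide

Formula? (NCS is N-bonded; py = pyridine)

[NbCl2(NCS)(py)3]I2

Ligands: 1 isothiocyanato (NCS, -1), 3 pyridine (py, neutral), 2 chloro (Cl, -1). Ligand charge sum = -3.
With Nb in oxidation state +5, the complex ion is [Nb...]^2+.
Charge balance with iodide (-1) requires 1 complex ion per 2 iodide.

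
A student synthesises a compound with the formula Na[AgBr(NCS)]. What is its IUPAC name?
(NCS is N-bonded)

sodium bromoisothiocyanatoargentate(I)

The 1 sodium counter-ion carries a total charge of +1, so each complex ion is 1−.
Ligand charges: 1×isothiocyanato (-1 each), 1×bromo (-1 each); total -2. So Ag + (-2) = 1−, giving Ag = +1.
Ligands are named alphabetically: bromo before isothiocyanato.
The complex ion is anionic, so silver takes the -ate form argentate(I).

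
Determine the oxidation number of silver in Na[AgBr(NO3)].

+1

1 sodium outside the brackets (+1 each) → the complex ion is 1−.
Ligand charges: 1×NO3 = -1; 1×Br = -1; sum -2.
Ag + (-2) = 1− ⇒ Ag is +1.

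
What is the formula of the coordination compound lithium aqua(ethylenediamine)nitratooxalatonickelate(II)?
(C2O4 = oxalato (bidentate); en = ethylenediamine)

Ligands: 1 oxalato (C2O4, -2), 1 ethylenediamine (en, neutral), 1 aqua (H2O, neutral), 1 nitrato (NO3, -1). Ligand charge sum = -3.
With Ni in oxidation state +2, the complex ion is [Ni...]^1−.
Charge balance with lithium (+1) requires 1 complex ion per 1 lithium.

Li[Ni(C2O4)(en)(H2O)(NO3)]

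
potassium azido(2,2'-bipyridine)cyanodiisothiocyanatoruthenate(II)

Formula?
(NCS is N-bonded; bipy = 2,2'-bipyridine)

K2[Ru(bipy)(CN)(N3)(NCS)2]

Ligands: 1 cyano (CN, -1), 1 azido (N3, -1), 2 isothiocyanato (NCS, -1), 1 2,2'-bipyridine (bipy, neutral). Ligand charge sum = -4.
With Ru in oxidation state +2, the complex ion is [Ru...]^2−.
Charge balance with potassium (+1) requires 1 complex ion per 2 potassium.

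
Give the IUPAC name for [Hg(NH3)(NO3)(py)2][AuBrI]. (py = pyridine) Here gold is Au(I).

Both ions are complex: the cation is named first with the plain metal name, the anion second with the -ate form; each ion's ligands are alphabetised independently.
Au is given as +1; the anion's ligand charges sum to -2, so the complex anion is 1−.
A 1:1 salt means the cation carries the equal and opposite charge, 1+.
Cation: ligand charges sum to -1; for the ion to be 1+, Hg = +2.

amminenitratobis(pyridine)mercury(II) bromoiodoaurate(I)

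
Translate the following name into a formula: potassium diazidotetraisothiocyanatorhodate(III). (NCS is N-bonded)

K3[Rh(N3)2(NCS)4]

Ligands: 2 azido (N3, -1), 4 isothiocyanato (NCS, -1). Ligand charge sum = -6.
With Rh in oxidation state +3, the complex ion is [Rh...]^3−.
Charge balance with potassium (+1) requires 1 complex ion per 3 potassium.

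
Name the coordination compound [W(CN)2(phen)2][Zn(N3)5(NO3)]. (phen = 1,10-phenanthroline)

dicyanobis(1,10-phenanthroline)tungsten(VI) pentaazidonitratozincate(II)

Both ions are complex: the cation is named first with the plain metal name, the anion second with the -ate form; each ion's ligands are alphabetised independently.
Zinc is always +2 in its complexes; the anion's ligand charges sum to -6, so the complex anion is 4−.
A 1:1 salt means the cation carries the equal and opposite charge, 4+.
Cation: ligand charges sum to -2; for the ion to be 4+, W = +6.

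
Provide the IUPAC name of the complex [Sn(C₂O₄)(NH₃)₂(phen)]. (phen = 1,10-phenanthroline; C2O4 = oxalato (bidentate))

There is no counter-ion, so the complex is neutral overall.
Ligand charges: 2×ammine (neutral), 1×1,10-phenanthroline (neutral), 1×oxalato (-2 each); total -2. So Sn + (-2) = 0, giving Sn = +2.
Ligands are named alphabetically: ammine before oxalato before phenanthroline.

diammineoxalato(1,10-phenanthroline)tin(II)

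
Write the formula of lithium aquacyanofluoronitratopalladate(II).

Li[Pd(CN)F(H2O)(NO3)]

Ligands: 1 fluoro (F, -1), 1 aqua (H2O, neutral), 1 nitrato (NO3, -1), 1 cyano (CN, -1). Ligand charge sum = -3.
With Pd in oxidation state +2, the complex ion is [Pd...]^1−.
Charge balance with lithium (+1) requires 1 complex ion per 1 lithium.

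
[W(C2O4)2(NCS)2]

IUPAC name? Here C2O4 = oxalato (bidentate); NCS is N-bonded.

diisothiocyanatodioxalatotungsten(VI)

There is no counter-ion, so the complex is neutral overall.
Ligand charges: 2×oxalato (-2 each), 2×isothiocyanato (-1 each); total -6. So W + (-6) = 0, giving W = +6.
Ligands are named alphabetically: isothiocyanato before oxalato.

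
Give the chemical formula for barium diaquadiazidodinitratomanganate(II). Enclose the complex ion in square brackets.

Ba[Mn(H2O)2(N3)2(NO3)2]

Ligands: 2 nitrato (NO3, -1), 2 aqua (H2O, neutral), 2 azido (N3, -1). Ligand charge sum = -4.
Charge balance with barium (+2) requires 1 complex ion per 1 barium.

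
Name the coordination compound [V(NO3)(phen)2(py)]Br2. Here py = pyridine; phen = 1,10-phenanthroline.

nitratobis(1,10-phenanthroline)(pyridine)vanadium(III) bromide

The 2 bromide counter-ions carry a total charge of -2, so each complex ion is 2+.
Ligand charges: 1×nitrato (-1 each), 1×pyridine (neutral), 2×1,10-phenanthroline (neutral); total -1. So V + (-1) = 2+, giving V = +3.
Ligands are named alphabetically: nitrato before phenanthroline before pyridine.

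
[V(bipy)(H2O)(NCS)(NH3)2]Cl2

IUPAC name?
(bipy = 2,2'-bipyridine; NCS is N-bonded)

The 2 chloride counter-ions carry a total charge of -2, so each complex ion is 2+.
Ligand charges: 1×2,2'-bipyridine (neutral), 1×aqua (neutral), 2×ammine (neutral), 1×isothiocyanato (-1 each); total -1. So V + (-1) = 2+, giving V = +3.
Ligands are named alphabetically: ammine before aqua before bipyridine before isothiocyanato.

diammineaqua(2,2'-bipyridine)isothiocyanatovanadium(III) chloride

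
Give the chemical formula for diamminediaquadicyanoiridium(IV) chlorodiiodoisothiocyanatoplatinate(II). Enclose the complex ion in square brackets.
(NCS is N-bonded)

[Ir(CN)2(H2O)2(NH3)2][PtClI2(NCS)]

Cation [Ir…]: ligand charges -2, Ir(IV) ⇒ ion charge 2+.
Anion [Pt…]: ligand charges -4, Pt(II) ⇒ ion charge 2−.
One 2+ cation balances one 2− anion.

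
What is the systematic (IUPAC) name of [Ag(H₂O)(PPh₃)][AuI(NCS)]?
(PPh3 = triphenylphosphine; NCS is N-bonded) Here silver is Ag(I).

Both ions are complex: the cation is named first with the plain metal name, the anion second with the -ate form; each ion's ligands are alphabetised independently.
Ag is given as +1; the cation's ligand charges sum to 0, so the complex cation is 1+.
A 1:1 salt means the anion carries the equal and opposite charge, 1−.
Anion: ligand charges sum to -2; for the ion to be 1−, Au = +1.

aqua(triphenylphosphine)silver(I) iodoisothiocyanatoaurate(I)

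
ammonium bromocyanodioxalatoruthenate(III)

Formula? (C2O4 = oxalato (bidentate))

Ligands: 1 cyano (CN, -1), 1 bromo (Br, -1), 2 oxalato (C2O4, -2). Ligand charge sum = -6.
With Ru in oxidation state +3, the complex ion is [Ru...]^3−.
Charge balance with ammonium (+1) requires 1 complex ion per 3 ammonium.

(NH4)3[RuBr(C2O4)2(CN)]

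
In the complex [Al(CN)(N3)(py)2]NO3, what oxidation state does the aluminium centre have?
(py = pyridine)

1 nitrate outside the brackets (-1 each) → the complex ion is 1+.
Ligand charges: 1×CN = -1; 2×py neutral; 1×N3 = -1; sum -2.
Al + (-2) = 1+ ⇒ Al is +3.

+3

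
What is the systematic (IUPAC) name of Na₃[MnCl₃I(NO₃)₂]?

sodium trichloroiododinitratomanganate(III)

The 3 sodium counter-ions carry a total charge of +3, so each complex ion is 3−.
Ligand charges: 3×chloro (-1 each), 2×nitrato (-1 each), 1×iodo (-1 each); total -6. So Mn + (-6) = 3−, giving Mn = +3.
Ligands are named alphabetically: chloro before iodo before nitrato.
The complex ion is anionic, so manganese takes the -ate form manganate(III).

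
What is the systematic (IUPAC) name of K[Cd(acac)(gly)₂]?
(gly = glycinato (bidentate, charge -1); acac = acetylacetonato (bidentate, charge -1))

potassium (acetylacetonato)bis(glycinato)cadmate(II)

The 1 potassium counter-ion carries a total charge of +1, so each complex ion is 1−.
Ligand charges: 2×glycinato (-1 each), 1×acetylacetonato (-1 each); total -3. So Cd + (-3) = 1−, giving Cd = +2.
The complex ion is anionic, so cadmium takes the -ate form cadmate(II).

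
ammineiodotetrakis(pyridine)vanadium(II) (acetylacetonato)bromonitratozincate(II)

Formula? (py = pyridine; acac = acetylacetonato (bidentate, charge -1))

Cation [V…]: ligand charges -1, V(II) ⇒ ion charge 1+.
Anion [Zn…]: ligand charges -3, Zn(II) ⇒ ion charge 1−.
One 1+ cation balances one 1− anion.

[VI(NH3)(py)4][Zn(acac)Br(NO3)]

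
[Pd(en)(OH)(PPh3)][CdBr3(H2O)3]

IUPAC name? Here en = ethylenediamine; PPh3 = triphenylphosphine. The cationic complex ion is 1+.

(ethylenediamine)hydroxo(triphenylphosphine)palladium(II) triaquatribromocadmate(II)

The complex cation is given as 1+; its ligand charges sum to -1, so Pd = +2.
A 1:1 salt means the anion carries the equal and opposite charge, 1−.
Anion: ligand charges sum to -3; for the ion to be 1−, Cd = +2.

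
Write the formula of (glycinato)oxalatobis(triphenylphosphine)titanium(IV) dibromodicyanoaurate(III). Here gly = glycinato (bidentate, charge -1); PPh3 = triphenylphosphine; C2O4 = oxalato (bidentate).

[Ti(C2O4)(gly)(PPh3)2][AuBr2(CN)2]

Cation [Ti…]: ligand charges -3, Ti(IV) ⇒ ion charge 1+.
Anion [Au…]: ligand charges -4, Au(III) ⇒ ion charge 1−.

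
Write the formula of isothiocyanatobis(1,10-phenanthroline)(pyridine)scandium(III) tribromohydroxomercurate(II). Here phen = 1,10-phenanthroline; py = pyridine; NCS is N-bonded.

Cation [Sc…]: ligand charges -1, Sc(III) ⇒ ion charge 2+.
Anion [Hg…]: ligand charges -4, Hg(II) ⇒ ion charge 2−.

[Sc(NCS)(phen)2(py)][HgBr3(OH)]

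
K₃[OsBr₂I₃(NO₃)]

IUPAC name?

The 3 potassium counter-ions carry a total charge of +3, so each complex ion is 3−.
Ligand charges: 2×bromo (-1 each), 3×iodo (-1 each), 1×nitrato (-1 each); total -6. So Os + (-6) = 3−, giving Os = +3.
Ligands are named alphabetically: bromo before iodo before nitrato.
The complex ion is anionic, so osmium takes the -ate form osmate(III).

potassium dibromotriiodonitratoosmate(III)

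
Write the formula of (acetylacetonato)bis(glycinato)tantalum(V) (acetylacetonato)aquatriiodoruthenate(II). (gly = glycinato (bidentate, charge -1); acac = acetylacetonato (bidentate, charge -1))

[Ta(acac)(gly)2][Ru(acac)(H2O)I3]

Cation [Ta…]: ligand charges -3, Ta(V) ⇒ ion charge 2+.
Anion [Ru…]: ligand charges -4, Ru(II) ⇒ ion charge 2−.
One 2+ cation balances one 2− anion.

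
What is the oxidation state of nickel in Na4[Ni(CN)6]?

4 sodium outside the brackets (+1 each) → the complex ion is 4−.
Ligand charges: 6×CN = -6; sum -6.
Ni + (-6) = 4− ⇒ Ni is +2.

+2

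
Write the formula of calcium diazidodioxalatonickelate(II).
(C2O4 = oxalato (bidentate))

Ca2[Ni(C2O4)2(N3)2]

Ligands: 2 oxalato (C2O4, -2), 2 azido (N3, -1). Ligand charge sum = -6.
With Ni in oxidation state +2, the complex ion is [Ni...]^4−.
Charge balance with calcium (+2) requires 1 complex ion per 2 calcium.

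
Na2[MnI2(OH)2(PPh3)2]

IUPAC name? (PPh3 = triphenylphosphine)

sodium dihydroxodiiodobis(triphenylphosphine)manganate(II)

The 2 sodium counter-ions carry a total charge of +2, so each complex ion is 2−.
Ligand charges: 2×hydroxo (-1 each), 2×iodo (-1 each), 2×triphenylphosphine (neutral); total -4. So Mn + (-4) = 2−, giving Mn = +2.
The complex ion is anionic, so manganese takes the -ate form manganate(II).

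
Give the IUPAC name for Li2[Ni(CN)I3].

The 2 lithium counter-ions carry a total charge of +2, so each complex ion is 2−.
Ligand charges: 3×iodo (-1 each), 1×cyano (-1 each); total -4. So Ni + (-4) = 2−, giving Ni = +2.
Ligands are named alphabetically: cyano before iodo.
The complex ion is anionic, so nickel takes the -ate form nickelate(II).

lithium cyanotriiodonickelate(II)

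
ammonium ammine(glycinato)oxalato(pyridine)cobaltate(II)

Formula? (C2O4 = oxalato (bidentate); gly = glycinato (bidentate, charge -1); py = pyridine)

NH4[Co(C2O4)(gly)(NH3)(py)]

Ligands: 1 oxalato (C2O4, -2), 1 glycinato (gly, -1), 1 pyridine (py, neutral), 1 ammine (NH3, neutral). Ligand charge sum = -3.
With Co in oxidation state +2, the complex ion is [Co...]^1−.
Charge balance with ammonium (+1) requires 1 complex ion per 1 ammonium.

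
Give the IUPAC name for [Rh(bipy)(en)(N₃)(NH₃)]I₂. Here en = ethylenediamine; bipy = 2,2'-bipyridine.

The 2 iodide counter-ions carry a total charge of -2, so each complex ion is 2+.
Ligand charges: 1×azido (-1 each), 1×ethylenediamine (neutral), 1×2,2'-bipyridine (neutral), 1×ammine (neutral); total -1. So Rh + (-1) = 2+, giving Rh = +3.
Ligands are named alphabetically: ammine before azido before bipyridine before ethylenediamine.

ammineazido(2,2'-bipyridine)(ethylenediamine)rhodium(III) iodide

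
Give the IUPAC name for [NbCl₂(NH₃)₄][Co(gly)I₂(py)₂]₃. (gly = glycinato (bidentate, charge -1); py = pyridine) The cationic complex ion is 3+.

tetraamminedichloroniobium(V) (glycinato)diiodobis(pyridine)cobaltate(II)

Both ions are complex: the cation is named first with the plain metal name, the anion second with the -ate form; each ion's ligands are alphabetised independently.
The complex cation is given as 3+; its ligand charges sum to -2, so Nb = +5.
With 3 anions per cation, each anion must be 3/3 = 1−.
Anion: ligand charges sum to -3; for the ion to be 1−, Co = +2.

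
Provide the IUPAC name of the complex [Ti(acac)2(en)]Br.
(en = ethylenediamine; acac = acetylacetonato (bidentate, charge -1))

bis(acetylacetonato)(ethylenediamine)titanium(III) bromide

The 1 bromide counter-ion carries a total charge of -1, so each complex ion is 1+.
Ligand charges: 1×ethylenediamine (neutral), 2×acetylacetonato (-1 each); total -2. So Ti + (-2) = 1+, giving Ti = +3.
Ligands are named alphabetically: acetylacetonato before ethylenediamine.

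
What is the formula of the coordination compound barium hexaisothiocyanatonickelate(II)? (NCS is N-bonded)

Ba2[Ni(NCS)6]

Ligands: 6 isothiocyanato (NCS, -1). Ligand charge sum = -6.
With Ni in oxidation state +2, the complex ion is [Ni...]^4−.
Charge balance with barium (+2) requires 1 complex ion per 2 barium.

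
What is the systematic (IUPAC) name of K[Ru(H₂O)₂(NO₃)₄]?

The 1 potassium counter-ion carries a total charge of +1, so each complex ion is 1−.
Ligand charges: 2×aqua (neutral), 4×nitrato (-1 each); total -4. So Ru + (-4) = 1−, giving Ru = +3.
Ligands are named alphabetically: aqua before nitrato.
The complex ion is anionic, so ruthenium takes the -ate form ruthenate(III).

potassium diaquatetranitratoruthenate(III)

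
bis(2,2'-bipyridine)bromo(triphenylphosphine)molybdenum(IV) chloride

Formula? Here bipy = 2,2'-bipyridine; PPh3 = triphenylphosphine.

[Mo(bipy)2Br(PPh3)]Cl3

Ligands: 2 2,2'-bipyridine (bipy, neutral), 1 bromo (Br, -1), 1 triphenylphosphine (PPh3, neutral). Ligand charge sum = -1.
With Mo in oxidation state +4, the complex ion is [Mo...]^3+.
Charge balance with chloride (-1) requires 1 complex ion per 3 chloride.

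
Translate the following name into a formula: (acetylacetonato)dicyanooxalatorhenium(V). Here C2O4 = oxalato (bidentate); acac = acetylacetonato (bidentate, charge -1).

[Re(acac)(C2O4)(CN)2]

Ligands: 1 oxalato (C2O4, -2), 2 cyano (CN, -1), 1 acetylacetonato (acac, -1). Ligand charge sum = -5.
With Re in oxidation state +5, the complex ion is [Re...].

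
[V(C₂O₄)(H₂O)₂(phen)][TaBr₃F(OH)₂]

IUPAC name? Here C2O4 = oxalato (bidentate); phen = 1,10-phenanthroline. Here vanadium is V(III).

Both ions are complex: the cation is named first with the plain metal name, the anion second with the -ate form; each ion's ligands are alphabetised independently.
V is given as +3; the cation's ligand charges sum to -2, so the complex cation is 1+.
A 1:1 salt means the anion carries the equal and opposite charge, 1−.
Anion: ligand charges sum to -6; for the ion to be 1−, Ta = +5.

diaquaoxalato(1,10-phenanthroline)vanadium(III) tribromofluorodihydroxotantalate(V)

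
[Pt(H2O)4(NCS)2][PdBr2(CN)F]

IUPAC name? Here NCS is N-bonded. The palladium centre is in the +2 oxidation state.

tetraaquadiisothiocyanatoplatinum(IV) dibromocyanofluoropalladate(II)

Pd is given as +2; the anion's ligand charges sum to -4, so the complex anion is 2−.
A 1:1 salt means the cation carries the equal and opposite charge, 2+.
Cation: ligand charges sum to -2; for the ion to be 2+, Pt = +4.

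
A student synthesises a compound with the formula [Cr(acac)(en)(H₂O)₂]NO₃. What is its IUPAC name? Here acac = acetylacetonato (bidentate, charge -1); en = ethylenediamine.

(acetylacetonato)diaqua(ethylenediamine)chromium(II) nitrate

The 1 nitrate counter-ion carries a total charge of -1, so each complex ion is 1+.
Ligand charges: 2×aqua (neutral), 1×acetylacetonato (-1 each), 1×ethylenediamine (neutral); total -1. So Cr + (-1) = 1+, giving Cr = +2.
Ligands are named alphabetically: acetylacetonato before aqua before ethylenediamine.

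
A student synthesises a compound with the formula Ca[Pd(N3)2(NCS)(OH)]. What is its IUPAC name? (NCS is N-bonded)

The 1 calcium counter-ion carries a total charge of +2, so each complex ion is 2−.
Ligand charges: 1×hydroxo (-1 each), 1×isothiocyanato (-1 each), 2×azido (-1 each); total -4. So Pd + (-4) = 2−, giving Pd = +2.
Ligands are named alphabetically: azido before hydroxo before isothiocyanato.
The complex ion is anionic, so palladium takes the -ate form palladate(II).

calcium diazidohydroxoisothiocyanatopalladate(II)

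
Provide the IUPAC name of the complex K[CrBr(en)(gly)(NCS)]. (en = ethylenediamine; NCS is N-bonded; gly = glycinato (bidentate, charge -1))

potassium bromo(ethylenediamine)(glycinato)isothiocyanatochromate(II)

The 1 potassium counter-ion carries a total charge of +1, so each complex ion is 1−.
Ligand charges: 1×bromo (-1 each), 1×ethylenediamine (neutral), 1×isothiocyanato (-1 each), 1×glycinato (-1 each); total -3. So Cr + (-3) = 1−, giving Cr = +2.
Ligands are named alphabetically: bromo before ethylenediamine before glycinato before isothiocyanato.
The complex ion is anionic, so chromium takes the -ate form chromate(II).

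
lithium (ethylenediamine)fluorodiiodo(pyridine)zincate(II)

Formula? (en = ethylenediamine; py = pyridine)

Ligands: 1 ethylenediamine (en, neutral), 1 pyridine (py, neutral), 1 fluoro (F, -1), 2 iodo (I, -1). Ligand charge sum = -3.
Charge balance with lithium (+1) requires 1 complex ion per 1 lithium.

Li[Zn(en)FI2(py)]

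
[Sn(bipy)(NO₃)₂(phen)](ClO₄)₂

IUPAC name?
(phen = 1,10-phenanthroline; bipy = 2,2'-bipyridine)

The 2 perchlorate counter-ions carry a total charge of -2, so each complex ion is 2+.
Ligand charges: 2×nitrato (-1 each), 1×1,10-phenanthroline (neutral), 1×2,2'-bipyridine (neutral); total -2. So Sn + (-2) = 2+, giving Sn = +4.
Ligands are named alphabetically: bipyridine before nitrato before phenanthroline.

(2,2'-bipyridine)dinitrato(1,10-phenanthroline)tin(IV) perchlorate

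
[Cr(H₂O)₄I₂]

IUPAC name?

tetraaquadiiodochromium(II)

There is no counter-ion, so the complex is neutral overall.
Ligand charges: 2×iodo (-1 each), 4×aqua (neutral); total -2. So Cr + (-2) = 0, giving Cr = +2.
Ligands are named alphabetically: aqua before iodo.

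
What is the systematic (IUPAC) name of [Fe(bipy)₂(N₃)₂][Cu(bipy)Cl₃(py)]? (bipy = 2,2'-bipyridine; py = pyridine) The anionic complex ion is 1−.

diazidobis(2,2'-bipyridine)iron(III) (2,2'-bipyridine)trichloro(pyridine)cuprate(II)

Both ions are complex: the cation is named first with the plain metal name, the anion second with the -ate form; each ion's ligands are alphabetised independently.
The complex anion is given as 1−; its ligand charges sum to -3, so Cu = +2.
A 1:1 salt means the cation carries the equal and opposite charge, 1+.
Cation: ligand charges sum to -2; for the ion to be 1+, Fe = +3.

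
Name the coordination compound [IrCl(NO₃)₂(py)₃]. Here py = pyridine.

chlorodinitratotris(pyridine)iridium(III)

There is no counter-ion, so the complex is neutral overall.
Ligand charges: 2×nitrato (-1 each), 1×chloro (-1 each), 3×pyridine (neutral); total -3. So Ir + (-3) = 0, giving Ir = +3.
Ligands are named alphabetically: chloro before nitrato before pyridine.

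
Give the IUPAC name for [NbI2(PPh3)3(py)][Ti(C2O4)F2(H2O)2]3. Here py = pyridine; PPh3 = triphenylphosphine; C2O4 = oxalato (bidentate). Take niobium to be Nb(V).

diiodo(pyridine)tris(triphenylphosphine)niobium(V) diaquadifluorooxalatotitanate(III)

Nb is given as +5; the cation's ligand charges sum to -2, so the complex cation is 3+.
With 3 anions per cation, each anion must be 3/3 = 1−.
Anion: ligand charges sum to -4; for the ion to be 1−, Ti = +3.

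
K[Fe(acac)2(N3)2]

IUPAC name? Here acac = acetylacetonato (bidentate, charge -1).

potassium bis(acetylacetonato)diazidoferrate(III)

The 1 potassium counter-ion carries a total charge of +1, so each complex ion is 1−.
Ligand charges: 2×azido (-1 each), 2×acetylacetonato (-1 each); total -4. So Fe + (-4) = 1−, giving Fe = +3.
The complex ion is anionic, so iron takes the -ate form ferrate(III).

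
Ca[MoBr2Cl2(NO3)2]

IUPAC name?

calcium dibromodichlorodinitratomolybdate(IV)

The 1 calcium counter-ion carries a total charge of +2, so each complex ion is 2−.
Ligand charges: 2×bromo (-1 each), 2×nitrato (-1 each), 2×chloro (-1 each); total -6. So Mo + (-6) = 2−, giving Mo = +4.
Ligands are named alphabetically: bromo before chloro before nitrato.
The complex ion is anionic, so molybdenum takes the -ate form molybdate(IV).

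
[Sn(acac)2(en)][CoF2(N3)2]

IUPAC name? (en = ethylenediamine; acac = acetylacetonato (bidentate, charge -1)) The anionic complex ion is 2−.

bis(acetylacetonato)(ethylenediamine)tin(IV) diazidodifluorocobaltate(II)

The complex anion is given as 2−; its ligand charges sum to -4, so Co = +2.
A 1:1 salt means the cation carries the equal and opposite charge, 2+.
Cation: ligand charges sum to -2; for the ion to be 2+, Sn = +4.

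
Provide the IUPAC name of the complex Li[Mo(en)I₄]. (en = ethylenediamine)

The 1 lithium counter-ion carries a total charge of +1, so each complex ion is 1−.
Ligand charges: 4×iodo (-1 each), 1×ethylenediamine (neutral); total -4. So Mo + (-4) = 1−, giving Mo = +3.
Ligands are named alphabetically: ethylenediamine before iodo.
The complex ion is anionic, so molybdenum takes the -ate form molybdate(III).

lithium (ethylenediamine)tetraiodomolybdate(III)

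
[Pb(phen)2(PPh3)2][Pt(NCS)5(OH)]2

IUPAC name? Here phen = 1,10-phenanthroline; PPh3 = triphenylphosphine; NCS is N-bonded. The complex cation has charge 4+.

bis(1,10-phenanthroline)bis(triphenylphosphine)lead(IV) hydroxopentaisothiocyanatoplatinate(IV)

Both ions are complex: the cation is named first with the plain metal name, the anion second with the -ate form; each ion's ligands are alphabetised independently.
The complex cation is given as 4+; its ligand charges sum to 0, so Pb = +4.
With 2 anions per cation, each anion must be 4/2 = 2−.
Anion: ligand charges sum to -6; for the ion to be 2−, Pt = +4.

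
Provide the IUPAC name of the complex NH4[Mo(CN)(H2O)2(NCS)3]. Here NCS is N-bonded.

ammonium diaquacyanotriisothiocyanatomolybdate(III)

The 1 ammonium counter-ion carries a total charge of +1, so each complex ion is 1−.
Ligand charges: 1×cyano (-1 each), 3×isothiocyanato (-1 each), 2×aqua (neutral); total -4. So Mo + (-4) = 1−, giving Mo = +3.
Ligands are named alphabetically: aqua before cyano before isothiocyanato.
The complex ion is anionic, so molybdenum takes the -ate form molybdate(III).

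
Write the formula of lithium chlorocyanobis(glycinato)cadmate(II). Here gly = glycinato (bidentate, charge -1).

Li2[CdCl(CN)(gly)2]

Ligands: 2 glycinato (gly, -1), 1 cyano (CN, -1), 1 chloro (Cl, -1). Ligand charge sum = -4.
With Cd in oxidation state +2, the complex ion is [Cd...]^2−.
Charge balance with lithium (+1) requires 1 complex ion per 2 lithium.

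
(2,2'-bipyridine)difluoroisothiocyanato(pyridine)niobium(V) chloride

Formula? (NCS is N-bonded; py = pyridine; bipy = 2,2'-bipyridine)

Ligands: 1 isothiocyanato (NCS, -1), 1 pyridine (py, neutral), 1 2,2'-bipyridine (bipy, neutral), 2 fluoro (F, -1). Ligand charge sum = -3.
Charge balance with chloride (-1) requires 1 complex ion per 2 chloride.

[Nb(bipy)F2(NCS)(py)]Cl2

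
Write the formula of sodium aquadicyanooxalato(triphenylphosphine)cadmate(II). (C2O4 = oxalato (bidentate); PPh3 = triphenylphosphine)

Na2[Cd(C2O4)(CN)2(H2O)(PPh3)]

Ligands: 1 oxalato (C2O4, -2), 1 aqua (H2O, neutral), 1 triphenylphosphine (PPh3, neutral), 2 cyano (CN, -1). Ligand charge sum = -4.
With Cd in oxidation state +2, the complex ion is [Cd...]^2−.
Charge balance with sodium (+1) requires 1 complex ion per 2 sodium.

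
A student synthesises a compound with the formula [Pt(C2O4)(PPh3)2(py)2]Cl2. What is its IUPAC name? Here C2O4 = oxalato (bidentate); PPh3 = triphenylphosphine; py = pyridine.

oxalatobis(pyridine)bis(triphenylphosphine)platinum(IV) chloride

The 2 chloride counter-ions carry a total charge of -2, so each complex ion is 2+.
Ligand charges: 1×oxalato (-2 each), 2×triphenylphosphine (neutral), 2×pyridine (neutral); total -2. So Pt + (-2) = 2+, giving Pt = +4.
Ligands are named alphabetically: oxalato before pyridine before triphenylphosphine.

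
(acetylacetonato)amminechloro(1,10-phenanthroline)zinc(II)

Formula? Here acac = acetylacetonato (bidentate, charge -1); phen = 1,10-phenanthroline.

[Zn(acac)Cl(NH3)(phen)]

Ligands: 1 ammine (NH3, neutral), 1 acetylacetonato (acac, -1), 1 1,10-phenanthroline (phen, neutral), 1 chloro (Cl, -1). Ligand charge sum = -2.
With Zn in oxidation state +2, the complex ion is [Zn...].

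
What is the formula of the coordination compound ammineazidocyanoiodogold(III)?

[Au(CN)I(N3)(NH3)]

Ligands: 1 iodo (I, -1), 1 cyano (CN, -1), 1 ammine (NH3, neutral), 1 azido (N3, -1). Ligand charge sum = -3.
With Au in oxidation state +3, the complex ion is [Au...].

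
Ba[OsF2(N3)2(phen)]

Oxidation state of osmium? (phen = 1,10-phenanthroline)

+2

1 barium outside the brackets (+2 each) → the complex ion is 2−.
Ligand charges: 2×N3 = -2; 2×F = -2; 1×phen neutral; sum -4.
Os + (-4) = 2− ⇒ Os is +2.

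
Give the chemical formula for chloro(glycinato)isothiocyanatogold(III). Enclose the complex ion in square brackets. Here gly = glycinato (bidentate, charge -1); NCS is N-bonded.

[AuCl(gly)(NCS)]

Ligands: 1 glycinato (gly, -1), 1 chloro (Cl, -1), 1 isothiocyanato (NCS, -1). Ligand charge sum = -3.
With Au in oxidation state +3, the complex ion is [Au...].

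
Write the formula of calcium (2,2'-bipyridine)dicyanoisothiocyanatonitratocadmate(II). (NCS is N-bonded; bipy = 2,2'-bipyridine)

Ligands: 1 nitrato (NO3, -1), 2 cyano (CN, -1), 1 isothiocyanato (NCS, -1), 1 2,2'-bipyridine (bipy, neutral). Ligand charge sum = -4.
With Cd in oxidation state +2, the complex ion is [Cd...]^2−.
Charge balance with calcium (+2) requires 1 complex ion per 1 calcium.

Ca[Cd(bipy)(CN)2(NCS)(NO3)]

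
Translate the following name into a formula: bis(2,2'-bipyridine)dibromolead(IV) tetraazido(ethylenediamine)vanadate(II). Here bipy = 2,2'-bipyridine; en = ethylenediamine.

[Pb(bipy)2Br2][V(en)(N3)4]

Cation [Pb…]: ligand charges -2, Pb(IV) ⇒ ion charge 2+.
Anion [V…]: ligand charges -4, V(II) ⇒ ion charge 2−.
One 2+ cation balances one 2− anion.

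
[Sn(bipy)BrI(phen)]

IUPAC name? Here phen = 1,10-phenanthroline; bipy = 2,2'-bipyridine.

There is no counter-ion, so the complex is neutral overall.
Ligand charges: 1×iodo (-1 each), 1×bromo (-1 each), 1×1,10-phenanthroline (neutral), 1×2,2'-bipyridine (neutral); total -2. So Sn + (-2) = 0, giving Sn = +2.
Ligands are named alphabetically: bipyridine before bromo before iodo before phenanthroline.

(2,2'-bipyridine)bromoiodo(1,10-phenanthroline)tin(II)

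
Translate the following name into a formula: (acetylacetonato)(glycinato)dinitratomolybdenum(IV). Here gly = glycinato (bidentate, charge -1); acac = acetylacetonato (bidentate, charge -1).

Ligands: 1 glycinato (gly, -1), 2 nitrato (NO3, -1), 1 acetylacetonato (acac, -1). Ligand charge sum = -4.
With Mo in oxidation state +4, the complex ion is [Mo...].

[Mo(acac)(gly)(NO3)2]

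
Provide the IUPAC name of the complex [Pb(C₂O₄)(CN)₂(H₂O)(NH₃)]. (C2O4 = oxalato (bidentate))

There is no counter-ion, so the complex is neutral overall.
Ligand charges: 1×oxalato (-2 each), 1×ammine (neutral), 2×cyano (-1 each), 1×aqua (neutral); total -4. So Pb + (-4) = 0, giving Pb = +4.
Ligands are named alphabetically: ammine before aqua before cyano before oxalato.

ammineaquadicyanooxalatolead(IV)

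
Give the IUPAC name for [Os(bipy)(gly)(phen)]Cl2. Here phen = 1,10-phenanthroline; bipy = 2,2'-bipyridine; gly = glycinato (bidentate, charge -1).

(2,2'-bipyridine)(glycinato)(1,10-phenanthroline)osmium(III) chloride

The 2 chloride counter-ions carry a total charge of -2, so each complex ion is 2+.
Ligand charges: 1×1,10-phenanthroline (neutral), 1×2,2'-bipyridine (neutral), 1×glycinato (-1 each); total -1. So Os + (-1) = 2+, giving Os = +3.
Ligands are named alphabetically: bipyridine before glycinato before phenanthroline.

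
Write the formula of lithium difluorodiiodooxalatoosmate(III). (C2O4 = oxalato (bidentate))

Ligands: 2 fluoro (F, -1), 1 oxalato (C2O4, -2), 2 iodo (I, -1). Ligand charge sum = -6.
Charge balance with lithium (+1) requires 1 complex ion per 3 lithium.

Li3[Os(C2O4)F2I2]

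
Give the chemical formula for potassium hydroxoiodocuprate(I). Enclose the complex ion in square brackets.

Ligands: 1 hydroxo (OH, -1), 1 iodo (I, -1). Ligand charge sum = -2.
With Cu in oxidation state +1, the complex ion is [Cu...]^1−.
Charge balance with potassium (+1) requires 1 complex ion per 1 potassium.

K[CuI(OH)]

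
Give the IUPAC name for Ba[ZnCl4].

barium tetrachlorozincate(II)

The 1 barium counter-ion carries a total charge of +2, so each complex ion is 2−.
Ligand charges: 4×chloro (-1 each); total -4. So Zn + (-4) = 2−, giving Zn = +2.
The complex ion is anionic, so zinc takes the -ate form zincate(II).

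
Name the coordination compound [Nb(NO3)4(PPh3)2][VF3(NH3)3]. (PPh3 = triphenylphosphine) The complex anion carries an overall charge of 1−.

The complex anion is given as 1−; its ligand charges sum to -3, so V = +2.
A 1:1 salt means the cation carries the equal and opposite charge, 1+.
Cation: ligand charges sum to -4; for the ion to be 1+, Nb = +5.

tetranitratobis(triphenylphosphine)niobium(V) triamminetrifluorovanadate(II)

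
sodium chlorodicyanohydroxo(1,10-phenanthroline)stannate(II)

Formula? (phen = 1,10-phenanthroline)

Ligands: 1 1,10-phenanthroline (phen, neutral), 1 hydroxo (OH, -1), 2 cyano (CN, -1), 1 chloro (Cl, -1). Ligand charge sum = -4.
With Sn in oxidation state +2, the complex ion is [Sn...]^2−.
Charge balance with sodium (+1) requires 1 complex ion per 2 sodium.

Na2[SnCl(CN)2(OH)(phen)]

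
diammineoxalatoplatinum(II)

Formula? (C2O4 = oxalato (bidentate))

[Pt(C2O4)(NH3)2]

Ligands: 2 ammine (NH3, neutral), 1 oxalato (C2O4, -2). Ligand charge sum = -2.
With Pt in oxidation state +2, the complex ion is [Pt...].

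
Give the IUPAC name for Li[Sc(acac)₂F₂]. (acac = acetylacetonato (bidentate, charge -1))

lithium bis(acetylacetonato)difluoroscandate(III)

The 1 lithium counter-ion carries a total charge of +1, so each complex ion is 1−.
Ligand charges: 2×fluoro (-1 each), 2×acetylacetonato (-1 each); total -4. So Sc + (-4) = 1−, giving Sc = +3.
The complex ion is anionic, so scandium takes the -ate form scandate(III).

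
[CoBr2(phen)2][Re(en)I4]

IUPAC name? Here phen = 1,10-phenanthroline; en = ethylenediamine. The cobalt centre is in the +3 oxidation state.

dibromobis(1,10-phenanthroline)cobalt(III) (ethylenediamine)tetraiodorhenate(III)

Co is given as +3; the cation's ligand charges sum to -2, so the complex cation is 1+.
A 1:1 salt means the anion carries the equal and opposite charge, 1−.
Anion: ligand charges sum to -4; for the ion to be 1−, Re = +3.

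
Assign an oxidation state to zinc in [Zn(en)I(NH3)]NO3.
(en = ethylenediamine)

+2

1 nitrate outside the brackets (-1 each) → the complex ion is 1+.
Ligand charges: 1×I = -1; 1×en neutral; 1×NH3 neutral; sum -1.
Zn + (-1) = 1+ ⇒ Zn is +2.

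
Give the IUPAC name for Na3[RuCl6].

sodium hexachlororuthenate(III)

The 3 sodium counter-ions carry a total charge of +3, so each complex ion is 3−.
Ligand charges: 6×chloro (-1 each); total -6. So Ru + (-6) = 3−, giving Ru = +3.
The complex ion is anionic, so ruthenium takes the -ate form ruthenate(III).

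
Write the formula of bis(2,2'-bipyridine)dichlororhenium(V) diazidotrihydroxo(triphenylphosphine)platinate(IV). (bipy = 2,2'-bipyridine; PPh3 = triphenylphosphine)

Cation [Re…]: ligand charges -2, Re(V) ⇒ ion charge 3+.
Anion [Pt…]: ligand charges -5, Pt(IV) ⇒ ion charge 1−.
One 3+ cation requires 3 of the 1− anion.

[Re(bipy)2Cl2][Pt(N3)2(OH)3(PPh3)]3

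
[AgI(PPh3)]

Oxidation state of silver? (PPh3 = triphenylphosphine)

+1

No counter-ion: the bracketed complex is neutral.
Ligand charges: 1×PPh3 neutral; 1×I = -1; sum -1.
Ag + (-1) = 0 ⇒ Ag is +1.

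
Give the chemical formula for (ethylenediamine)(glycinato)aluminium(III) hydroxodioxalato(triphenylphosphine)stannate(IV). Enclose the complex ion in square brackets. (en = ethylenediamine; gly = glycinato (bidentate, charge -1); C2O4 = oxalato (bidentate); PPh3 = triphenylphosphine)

[Al(en)(gly)][Sn(C2O4)2(OH)(PPh3)]2

Cation [Al…]: ligand charges -1, Al(III) ⇒ ion charge 2+.
Anion [Sn…]: ligand charges -5, Sn(IV) ⇒ ion charge 1−.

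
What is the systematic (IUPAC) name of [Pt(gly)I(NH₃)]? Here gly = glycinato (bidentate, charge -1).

There is no counter-ion, so the complex is neutral overall.
Ligand charges: 1×ammine (neutral), 1×iodo (-1 each), 1×glycinato (-1 each); total -2. So Pt + (-2) = 0, giving Pt = +2.
Ligands are named alphabetically: ammine before glycinato before iodo.

ammine(glycinato)iodoplatinum(II)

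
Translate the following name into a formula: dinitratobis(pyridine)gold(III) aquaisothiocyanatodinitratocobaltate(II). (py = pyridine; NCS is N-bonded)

Cation [Au…]: ligand charges -2, Au(III) ⇒ ion charge 1+.
Anion [Co…]: ligand charges -3, Co(II) ⇒ ion charge 1−.

[Au(NO3)2(py)2][Co(H2O)(NCS)(NO3)2]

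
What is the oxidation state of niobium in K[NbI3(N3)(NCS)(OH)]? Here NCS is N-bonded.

1 potassium outside the brackets (+1 each) → the complex ion is 1−.
Ligand charges: 1×NCS = -1; 1×N3 = -1; 1×OH = -1; 3×I = -3; sum -6.
Nb + (-6) = 1− ⇒ Nb is +5.

+5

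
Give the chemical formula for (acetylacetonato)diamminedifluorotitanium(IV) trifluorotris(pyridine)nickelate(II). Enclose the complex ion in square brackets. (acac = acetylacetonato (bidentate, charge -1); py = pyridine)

[Ti(acac)F2(NH3)2][NiF3(py)3]

Cation [Ti…]: ligand charges -3, Ti(IV) ⇒ ion charge 1+.
Anion [Ni…]: ligand charges -3, Ni(II) ⇒ ion charge 1−.
One 1+ cation balances one 1− anion.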